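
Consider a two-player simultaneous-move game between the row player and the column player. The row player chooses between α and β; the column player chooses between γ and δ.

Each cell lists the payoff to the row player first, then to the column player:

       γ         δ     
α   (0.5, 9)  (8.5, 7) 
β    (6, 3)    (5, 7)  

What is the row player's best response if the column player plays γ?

β

Against γ, the row player earns 0.5 from α and 6 from β.
So β is the best response.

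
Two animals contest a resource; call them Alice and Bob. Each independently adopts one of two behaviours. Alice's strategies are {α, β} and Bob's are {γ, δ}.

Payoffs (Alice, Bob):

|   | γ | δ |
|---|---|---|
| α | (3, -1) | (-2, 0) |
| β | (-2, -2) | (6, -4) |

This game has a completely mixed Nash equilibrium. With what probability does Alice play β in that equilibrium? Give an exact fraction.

1/3

Let x be the probability that Alice plays α. In a completely mixed equilibrium, Bob must be indifferent between γ and δ.
Bob's expected payoff from γ is −x − 2(1−x); from δ it is −4(1−x).
Setting these equal: x − 2 = 4x − 4, so x = 2/3.
Therefore Alice plays β with probability 1 − 2/3 = 1/3.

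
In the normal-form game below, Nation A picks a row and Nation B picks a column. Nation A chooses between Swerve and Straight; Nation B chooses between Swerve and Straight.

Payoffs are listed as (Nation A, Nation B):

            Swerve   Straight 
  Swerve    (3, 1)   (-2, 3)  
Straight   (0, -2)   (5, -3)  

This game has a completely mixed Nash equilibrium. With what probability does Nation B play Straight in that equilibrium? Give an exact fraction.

Let y be the probability that Nation B plays Swerve. In a completely mixed equilibrium, Nation A must be indifferent between Swerve and Straight.
Nation A's expected payoff from Swerve is 3y − 2(1−y); from Straight it is 5(1−y).
Setting these equal: 5y − 2 = −5y + 5, so y = 7/10.
Therefore Nation B plays Straight with probability 1 − 7/10 = 3/10.

3/10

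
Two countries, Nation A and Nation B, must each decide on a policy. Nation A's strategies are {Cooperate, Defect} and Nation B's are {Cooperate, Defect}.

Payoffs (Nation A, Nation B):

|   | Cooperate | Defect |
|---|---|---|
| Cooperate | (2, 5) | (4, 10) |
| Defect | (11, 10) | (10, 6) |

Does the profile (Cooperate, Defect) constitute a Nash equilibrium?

No

At (Cooperate, Defect), Nation A earns 4; switching to Defect would give 10, so Nation A would deviate.
Nation B earns 10; switching to Cooperate would give 5, so Nation B has no profitable deviation.
Since at least one player can profitably deviate, this is not a Nash equilibrium.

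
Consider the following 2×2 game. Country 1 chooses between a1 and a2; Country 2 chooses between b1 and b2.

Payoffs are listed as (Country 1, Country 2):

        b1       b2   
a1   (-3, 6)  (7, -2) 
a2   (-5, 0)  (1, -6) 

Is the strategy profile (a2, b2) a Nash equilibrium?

No

At (a2, b2), Country 1 earns 1; switching to a1 would give 7, so Country 1 would deviate.
Country 2 earns -6; switching to b1 would give 0, so Country 2 would deviate.
Since at least one player can profitably deviate, this is not a Nash equilibrium.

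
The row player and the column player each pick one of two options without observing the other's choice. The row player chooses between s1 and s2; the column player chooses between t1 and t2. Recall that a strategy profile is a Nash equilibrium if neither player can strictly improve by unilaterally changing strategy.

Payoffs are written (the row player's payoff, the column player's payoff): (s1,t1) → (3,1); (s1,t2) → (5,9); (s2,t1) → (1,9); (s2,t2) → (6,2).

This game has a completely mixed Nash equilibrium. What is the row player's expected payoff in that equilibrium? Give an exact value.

13/3

First find y, the probability the column player plays t1, from the row player's indifference between s1 and s2: 3y + 5(1−y) = y + 6(1−y), giving y = 1/3.
Since the row player is indifferent in equilibrium, the row player's expected payoff equals the payoff from either row against (1/3, 2/3). Using s1: 3(1/3) + 5(2/3) = 13/3.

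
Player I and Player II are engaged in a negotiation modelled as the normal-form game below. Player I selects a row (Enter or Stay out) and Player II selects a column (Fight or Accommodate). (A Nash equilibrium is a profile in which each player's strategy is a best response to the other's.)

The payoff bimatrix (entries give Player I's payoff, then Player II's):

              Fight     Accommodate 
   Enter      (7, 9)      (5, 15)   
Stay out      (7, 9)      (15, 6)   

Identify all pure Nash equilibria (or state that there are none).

(Enter, Fight): Player II prefers Accommodate (15 > 9) — not an equilibrium.
(Enter, Accommodate): Player I prefers Stay out (15 > 5) — not an equilibrium.
(Stay out, Fight): Player I gets 7 ≥ 7 from Enter, and Player II gets 9 ≥ 6 from Accommodate — Nash equilibrium.
(Stay out, Accommodate): Player II prefers Fight (9 > 6) — not an equilibrium.

(Stay out, Fight)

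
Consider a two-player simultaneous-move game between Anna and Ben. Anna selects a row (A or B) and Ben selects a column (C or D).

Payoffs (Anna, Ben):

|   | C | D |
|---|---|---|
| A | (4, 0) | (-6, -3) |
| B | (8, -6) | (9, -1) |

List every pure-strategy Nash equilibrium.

(A, C): Anna prefers B (8 > 4) — not an equilibrium.
(A, D): Anna prefers B (9 > -6); Ben prefers C (0 > -3) — not an equilibrium.
(B, C): Ben prefers D (-1 > -6) — not an equilibrium.
(B, D): Anna gets 9 ≥ -6 from A, and Ben gets -1 ≥ -6 from C — Nash equilibrium.

(B, D)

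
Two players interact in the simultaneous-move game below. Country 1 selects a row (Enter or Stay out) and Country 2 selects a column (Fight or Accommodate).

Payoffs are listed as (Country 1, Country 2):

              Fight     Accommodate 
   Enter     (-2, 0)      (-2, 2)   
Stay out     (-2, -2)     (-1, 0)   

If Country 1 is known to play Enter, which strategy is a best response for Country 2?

Against Enter, Country 2 earns 0 from Fight and 2 from Accommodate.
So Accommodate is the best response.

Accommodate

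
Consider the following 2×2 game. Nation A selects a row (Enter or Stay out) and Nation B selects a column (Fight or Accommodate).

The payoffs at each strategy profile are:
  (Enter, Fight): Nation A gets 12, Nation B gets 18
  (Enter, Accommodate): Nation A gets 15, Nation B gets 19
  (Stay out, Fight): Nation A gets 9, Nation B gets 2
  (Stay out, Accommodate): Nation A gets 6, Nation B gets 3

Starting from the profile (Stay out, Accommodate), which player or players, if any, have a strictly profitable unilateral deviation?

Nation A

Nation A at (Stay out, Accommodate) earns 6; deviating to Enter yields 15 — a strict improvement.
Nation B earns 3; deviating to Fight yields 2 — not better.
Only Nation A has a strictly profitable deviation.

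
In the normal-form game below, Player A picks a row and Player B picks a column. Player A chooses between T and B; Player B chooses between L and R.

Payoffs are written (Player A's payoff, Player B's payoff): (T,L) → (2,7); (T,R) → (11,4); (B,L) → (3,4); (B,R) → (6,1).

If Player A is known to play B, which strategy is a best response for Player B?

Against B, Player B earns 4 from L and 1 from R.
So L is the best response.

L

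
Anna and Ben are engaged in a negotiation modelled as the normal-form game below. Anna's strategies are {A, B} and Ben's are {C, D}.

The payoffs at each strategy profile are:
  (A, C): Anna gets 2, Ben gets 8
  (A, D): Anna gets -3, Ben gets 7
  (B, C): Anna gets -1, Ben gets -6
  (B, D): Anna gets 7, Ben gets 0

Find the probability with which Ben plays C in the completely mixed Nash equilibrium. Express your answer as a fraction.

10/13

Let y be the probability that Ben plays C. In a completely mixed equilibrium, Anna must be indifferent between A and B.
Anna's expected payoff from A is 2y − 3(1−y); from B it is −y + 7(1−y).
Setting these equal: 5y − 3 = −8y + 7, so y = 10/13.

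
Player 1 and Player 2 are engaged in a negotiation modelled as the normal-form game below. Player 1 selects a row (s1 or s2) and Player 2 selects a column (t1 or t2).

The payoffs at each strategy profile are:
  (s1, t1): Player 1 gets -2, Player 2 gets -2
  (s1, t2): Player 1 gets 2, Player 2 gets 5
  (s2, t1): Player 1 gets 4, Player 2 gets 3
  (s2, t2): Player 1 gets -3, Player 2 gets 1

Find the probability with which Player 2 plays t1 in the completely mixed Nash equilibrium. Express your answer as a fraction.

Let y be the probability that Player 2 plays t1. In a completely mixed equilibrium, Player 1 must be indifferent between s1 and s2.
Player 1's expected payoff from s1 is −2y + 2(1−y); from s2 it is 4y − 3(1−y).
Setting these equal: −4y + 2 = 7y − 3, so y = 5/11.

5/11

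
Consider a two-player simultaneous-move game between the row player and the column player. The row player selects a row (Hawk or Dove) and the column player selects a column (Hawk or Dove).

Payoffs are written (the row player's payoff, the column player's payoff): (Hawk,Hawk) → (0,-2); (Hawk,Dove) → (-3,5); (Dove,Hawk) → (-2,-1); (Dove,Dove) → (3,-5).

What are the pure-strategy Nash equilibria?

none

(Hawk, Hawk): the column player prefers Dove (5 > -2) — not an equilibrium.
(Hawk, Dove): the row player prefers Dove (3 > -3) — not an equilibrium.
(Dove, Hawk): the row player prefers Hawk (0 > -2) — not an equilibrium.
(Dove, Dove): the column player prefers Hawk (-1 > -5) — not an equilibrium.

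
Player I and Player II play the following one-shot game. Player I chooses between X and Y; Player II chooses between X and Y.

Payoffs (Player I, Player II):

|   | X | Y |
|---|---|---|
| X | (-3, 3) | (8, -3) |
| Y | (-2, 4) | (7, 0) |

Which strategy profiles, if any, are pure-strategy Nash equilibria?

(Y, X)

(X, X): Player I prefers Y (-2 > -3) — not an equilibrium.
(X, Y): Player II prefers X (3 > -3) — not an equilibrium.
(Y, X): Player I gets -2 ≥ -3 from X, and Player II gets 4 ≥ 0 from Y — Nash equilibrium.
(Y, Y): Player I prefers X (8 > 7); Player II prefers X (4 > 0) — not an equilibrium.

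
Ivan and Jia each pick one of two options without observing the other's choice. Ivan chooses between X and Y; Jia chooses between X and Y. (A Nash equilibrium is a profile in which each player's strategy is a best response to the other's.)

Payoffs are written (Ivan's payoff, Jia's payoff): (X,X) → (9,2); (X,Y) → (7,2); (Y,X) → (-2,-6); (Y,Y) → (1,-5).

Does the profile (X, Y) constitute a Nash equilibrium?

At (X, Y), Ivan earns 7; switching to Y would give 1, so Ivan has no profitable deviation.
Jia earns 2; switching to X would give 2, so Jia has no profitable deviation.
Neither player can gain by a unilateral deviation, so this profile is a Nash equilibrium.

Yes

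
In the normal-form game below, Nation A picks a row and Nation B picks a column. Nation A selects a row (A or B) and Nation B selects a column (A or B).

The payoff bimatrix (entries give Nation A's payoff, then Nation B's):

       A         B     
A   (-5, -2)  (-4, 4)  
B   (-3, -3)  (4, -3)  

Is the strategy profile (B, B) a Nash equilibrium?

At (B, B), Nation A earns 4; switching to A would give -4, so Nation A has no profitable deviation.
Nation B earns -3; switching to A would give -3, so Nation B has no profitable deviation.
Neither player can gain by a unilateral deviation, so this profile is a Nash equilibrium.

Yes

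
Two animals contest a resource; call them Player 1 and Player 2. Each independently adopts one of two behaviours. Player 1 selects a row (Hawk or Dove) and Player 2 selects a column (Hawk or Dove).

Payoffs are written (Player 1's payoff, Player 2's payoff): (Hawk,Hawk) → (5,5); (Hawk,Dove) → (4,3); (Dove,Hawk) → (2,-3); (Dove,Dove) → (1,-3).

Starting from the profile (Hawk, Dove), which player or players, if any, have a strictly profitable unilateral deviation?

Player 2

Player 1 at (Hawk, Dove) earns 4; deviating to Dove yields 1 — not better.
Player 2 earns 3; deviating to Hawk yields 5 — a strict improvement.
Only Player 2 has a strictly profitable deviation.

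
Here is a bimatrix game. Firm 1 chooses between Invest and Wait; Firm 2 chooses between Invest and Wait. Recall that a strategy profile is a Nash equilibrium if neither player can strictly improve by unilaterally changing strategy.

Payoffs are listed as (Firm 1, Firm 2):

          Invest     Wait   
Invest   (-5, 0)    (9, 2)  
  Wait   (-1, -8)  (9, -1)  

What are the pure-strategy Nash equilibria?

(Invest, Wait) and (Wait, Wait)

(Invest, Invest): Firm 1 prefers Wait (-1 > -5); Firm 2 prefers Wait (2 > 0) — not an equilibrium.
(Invest, Wait): Firm 1 gets 9 ≥ 9 from Wait, and Firm 2 gets 2 ≥ 0 from Invest — Nash equilibrium.
(Wait, Invest): Firm 2 prefers Wait (-1 > -8) — not an equilibrium.
(Wait, Wait): Firm 1 gets 9 ≥ 9 from Invest, and Firm 2 gets -1 ≥ -8 from Invest — Nash equilibrium.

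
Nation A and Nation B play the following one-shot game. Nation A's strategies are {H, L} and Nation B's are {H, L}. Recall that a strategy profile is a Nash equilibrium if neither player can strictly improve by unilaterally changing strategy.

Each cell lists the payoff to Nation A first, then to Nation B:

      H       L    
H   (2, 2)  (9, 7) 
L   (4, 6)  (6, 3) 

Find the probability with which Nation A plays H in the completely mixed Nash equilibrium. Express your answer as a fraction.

Let r be the probability that Nation A plays H. In a completely mixed equilibrium, Nation B must be indifferent between H and L.
Nation B's expected payoff from H is 2r + 6(1−r); from L it is 7r + 3(1−r).
Setting these equal: −4r + 6 = 4r + 3, so r = 3/8.

3/8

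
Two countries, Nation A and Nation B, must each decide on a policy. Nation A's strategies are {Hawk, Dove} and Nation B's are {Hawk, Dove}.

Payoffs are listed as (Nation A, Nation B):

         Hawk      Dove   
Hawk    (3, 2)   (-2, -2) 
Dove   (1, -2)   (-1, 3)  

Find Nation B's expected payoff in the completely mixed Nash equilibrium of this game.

First find p, the probability Nation A plays Hawk, from Nation B's indifference between Hawk and Dove: 2p − 2(1−p) = −2p + 3(1−p), giving p = 5/9.
Since Nation B is indifferent in equilibrium, Nation B's expected payoff equals the payoff from either column against (5/9, 4/9). Using Hawk: 2(5/9) − 2(4/9) = 2/9.

2/9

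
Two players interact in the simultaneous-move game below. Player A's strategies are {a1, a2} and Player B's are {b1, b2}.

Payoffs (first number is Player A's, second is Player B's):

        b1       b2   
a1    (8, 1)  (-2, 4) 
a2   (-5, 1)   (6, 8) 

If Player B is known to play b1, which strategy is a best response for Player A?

Against b1, Player A earns 8 from a1 and -5 from a2.
So a1 is the best response.

a1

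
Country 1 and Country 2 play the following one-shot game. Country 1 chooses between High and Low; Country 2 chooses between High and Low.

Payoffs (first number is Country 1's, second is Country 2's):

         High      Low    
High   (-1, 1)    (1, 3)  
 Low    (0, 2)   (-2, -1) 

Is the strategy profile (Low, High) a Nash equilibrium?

At (Low, High), Country 1 earns 0; switching to High would give -1, so Country 1 has no profitable deviation.
Country 2 earns 2; switching to Low would give -1, so Country 2 has no profitable deviation.
Neither player can gain by a unilateral deviation, so this profile is a Nash equilibrium.

Yes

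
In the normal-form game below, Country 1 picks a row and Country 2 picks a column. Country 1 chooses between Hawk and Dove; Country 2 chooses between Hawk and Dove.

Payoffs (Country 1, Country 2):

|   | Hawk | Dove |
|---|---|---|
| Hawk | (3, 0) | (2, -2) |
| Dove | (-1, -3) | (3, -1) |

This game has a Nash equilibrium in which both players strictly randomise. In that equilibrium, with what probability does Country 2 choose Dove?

4/5

Let q be the probability that Country 2 plays Hawk. In a completely mixed equilibrium, Country 1 must be indifferent between Hawk and Dove.
Country 1's expected payoff from Hawk is 3q + 2(1−q); from Dove it is −q + 3(1−q).
Setting these equal: q + 2 = −4q + 3, so q = 1/5.
Therefore Country 2 plays Dove with probability 1 − 1/5 = 4/5.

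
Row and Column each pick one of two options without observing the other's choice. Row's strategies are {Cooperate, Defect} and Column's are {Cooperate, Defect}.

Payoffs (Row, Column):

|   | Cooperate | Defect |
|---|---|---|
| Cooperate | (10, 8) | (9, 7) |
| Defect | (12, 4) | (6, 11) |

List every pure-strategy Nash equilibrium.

none

(Cooperate, Cooperate): Row prefers Defect (12 > 10) — not an equilibrium.
(Cooperate, Defect): Column prefers Cooperate (8 > 7) — not an equilibrium.
(Defect, Cooperate): Column prefers Defect (11 > 4) — not an equilibrium.
(Defect, Defect): Row prefers Cooperate (9 > 6) — not an equilibrium.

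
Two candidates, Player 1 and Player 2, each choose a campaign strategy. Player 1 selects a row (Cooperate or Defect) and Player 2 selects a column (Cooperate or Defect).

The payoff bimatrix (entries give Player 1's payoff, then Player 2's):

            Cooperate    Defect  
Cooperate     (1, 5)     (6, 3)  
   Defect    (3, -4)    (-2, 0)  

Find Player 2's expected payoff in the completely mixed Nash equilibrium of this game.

First find p, the probability Player 1 plays Cooperate, from Player 2's indifference between Cooperate and Defect: 5p − 4(1−p) = 3p, giving p = 2/3.
Since Player 2 is indifferent in equilibrium, Player 2's expected payoff equals the payoff from either column against (2/3, 1/3). Using Cooperate: 5(2/3) − 4(1/3) = 2.

2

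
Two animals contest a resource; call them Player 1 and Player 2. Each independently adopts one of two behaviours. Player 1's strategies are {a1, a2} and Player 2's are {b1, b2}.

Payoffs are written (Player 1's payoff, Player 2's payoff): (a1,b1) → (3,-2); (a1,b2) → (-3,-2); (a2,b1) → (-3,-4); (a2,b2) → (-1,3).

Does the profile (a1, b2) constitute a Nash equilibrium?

At (a1, b2), Player 1 earns -3; switching to a2 would give -1, so Player 1 would deviate.
Player 2 earns -2; switching to b1 would give -2, so Player 2 has no profitable deviation.
Since at least one player can profitably deviate, this is not a Nash equilibrium.

No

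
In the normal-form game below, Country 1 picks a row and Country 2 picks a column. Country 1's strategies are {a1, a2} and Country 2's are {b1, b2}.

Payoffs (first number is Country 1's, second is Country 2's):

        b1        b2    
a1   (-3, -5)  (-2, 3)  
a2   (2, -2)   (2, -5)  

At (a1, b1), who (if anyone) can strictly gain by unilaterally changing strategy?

Both

Country 1 at (a1, b1) earns -3; deviating to a2 yields 2 — a strict improvement.
Country 2 earns -5; deviating to b2 yields 3 — a strict improvement.
Both Country 1 and Country 2 have strictly profitable deviations.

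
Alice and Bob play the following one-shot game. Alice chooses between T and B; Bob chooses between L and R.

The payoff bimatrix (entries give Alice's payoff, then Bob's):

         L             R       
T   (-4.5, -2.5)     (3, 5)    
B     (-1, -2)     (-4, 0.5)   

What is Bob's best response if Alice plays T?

R

Against T, Bob earns -2.5 from L and 5 from R.
So R is the best response.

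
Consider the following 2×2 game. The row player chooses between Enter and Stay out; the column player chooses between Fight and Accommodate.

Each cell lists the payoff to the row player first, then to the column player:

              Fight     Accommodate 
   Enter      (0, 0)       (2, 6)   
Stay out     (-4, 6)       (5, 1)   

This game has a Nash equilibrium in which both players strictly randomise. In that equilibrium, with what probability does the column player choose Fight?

3/7

Let q be the probability that the column player plays Fight. In a completely mixed equilibrium, the row player must be indifferent between Enter and Stay out.
The row player's expected payoff from Enter is 2(1−q); from Stay out it is −4q + 5(1−q).
Setting these equal: −2q + 2 = −9q + 5, so q = 3/7.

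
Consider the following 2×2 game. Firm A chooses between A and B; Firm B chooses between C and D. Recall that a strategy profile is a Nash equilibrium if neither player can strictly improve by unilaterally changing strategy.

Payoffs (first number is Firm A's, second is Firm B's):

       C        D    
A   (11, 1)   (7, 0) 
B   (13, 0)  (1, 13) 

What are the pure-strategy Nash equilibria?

none

(A, C): Firm A prefers B (13 > 11) — not an equilibrium.
(A, D): Firm B prefers C (1 > 0) — not an equilibrium.
(B, C): Firm B prefers D (13 > 0) — not an equilibrium.
(B, D): Firm A prefers A (7 > 1) — not an equilibrium.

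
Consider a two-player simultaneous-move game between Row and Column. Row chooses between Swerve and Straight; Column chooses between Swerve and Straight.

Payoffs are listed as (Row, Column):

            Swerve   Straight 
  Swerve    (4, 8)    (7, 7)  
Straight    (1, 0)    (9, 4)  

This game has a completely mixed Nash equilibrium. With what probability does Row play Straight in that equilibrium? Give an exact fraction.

1/5

Let p be the probability that Row plays Swerve. In a completely mixed equilibrium, Column must be indifferent between Swerve and Straight.
Column's expected payoff from Swerve is 8p; from Straight it is 7p + 4(1−p).
Setting these equal: 8p = 3p + 4, so p = 4/5.
Therefore Row plays Straight with probability 1 − 4/5 = 1/5.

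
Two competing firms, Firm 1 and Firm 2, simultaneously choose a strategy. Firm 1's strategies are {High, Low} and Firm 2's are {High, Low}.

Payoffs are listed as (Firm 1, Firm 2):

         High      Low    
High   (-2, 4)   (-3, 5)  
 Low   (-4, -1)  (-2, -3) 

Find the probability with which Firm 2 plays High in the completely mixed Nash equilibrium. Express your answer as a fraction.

1/3

Let y be the probability that Firm 2 plays High. In a completely mixed equilibrium, Firm 1 must be indifferent between High and Low.
Firm 1's expected payoff from High is −2y − 3(1−y); from Low it is −4y − 2(1−y).
Setting these equal: y − 3 = −2y − 2, so y = 1/3.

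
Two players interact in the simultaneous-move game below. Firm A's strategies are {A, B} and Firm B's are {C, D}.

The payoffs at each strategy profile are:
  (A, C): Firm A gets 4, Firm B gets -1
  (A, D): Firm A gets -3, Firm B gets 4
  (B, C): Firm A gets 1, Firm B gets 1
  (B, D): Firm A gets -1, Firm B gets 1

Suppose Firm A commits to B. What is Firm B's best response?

Against B, Firm B earns 1 from C and 1 from D.
So either strategy is a best response.

either — both C and D are best responses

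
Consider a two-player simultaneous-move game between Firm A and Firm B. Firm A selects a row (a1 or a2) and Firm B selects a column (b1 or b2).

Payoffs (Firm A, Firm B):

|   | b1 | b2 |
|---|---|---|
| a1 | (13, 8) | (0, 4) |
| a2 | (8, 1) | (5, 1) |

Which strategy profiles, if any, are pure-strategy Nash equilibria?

(a1, b1): Firm A gets 13 ≥ 8 from a2, and Firm B gets 8 ≥ 4 from b2 — Nash equilibrium.
(a1, b2): Firm A prefers a2 (5 > 0); Firm B prefers b1 (8 > 4) — not an equilibrium.
(a2, b1): Firm A prefers a1 (13 > 8) — not an equilibrium.
(a2, b2): Firm A gets 5 ≥ 0 from a1, and Firm B gets 1 ≥ 1 from b1 — Nash equilibrium.

(a1, b1) and (a2, b2)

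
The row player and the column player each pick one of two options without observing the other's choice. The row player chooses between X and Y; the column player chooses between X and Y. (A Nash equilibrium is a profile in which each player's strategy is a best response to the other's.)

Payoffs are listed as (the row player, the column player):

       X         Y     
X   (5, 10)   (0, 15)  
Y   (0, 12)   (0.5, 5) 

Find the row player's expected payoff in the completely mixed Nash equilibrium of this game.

First find q, the probability the column player plays X, from the row player's indifference between X and Y: 5q = 0.5(1−q), giving q = 1/11.
Since the row player is indifferent in equilibrium, the row player's expected payoff equals the payoff from either row against (1/11, 10/11). Using X: 5(1/11) = 5/11.

5/11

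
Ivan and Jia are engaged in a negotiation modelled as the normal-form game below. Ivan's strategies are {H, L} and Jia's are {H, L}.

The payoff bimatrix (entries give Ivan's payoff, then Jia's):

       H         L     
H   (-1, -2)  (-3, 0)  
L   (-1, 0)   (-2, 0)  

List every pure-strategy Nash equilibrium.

(L, H) and (L, L)

(H, H): Jia prefers L (0 > -2) — not an equilibrium.
(H, L): Ivan prefers L (-2 > -3) — not an equilibrium.
(L, H): Ivan gets -1 ≥ -1 from H, and Jia gets 0 ≥ 0 from L — Nash equilibrium.
(L, L): Ivan gets -2 ≥ -3 from H, and Jia gets 0 ≥ 0 from H — Nash equilibrium.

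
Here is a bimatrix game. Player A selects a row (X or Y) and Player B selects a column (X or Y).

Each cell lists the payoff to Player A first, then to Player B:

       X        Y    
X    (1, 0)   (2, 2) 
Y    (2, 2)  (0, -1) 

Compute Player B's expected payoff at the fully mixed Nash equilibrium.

First find x, the probability Player A plays X, from Player B's indifference between X and Y: 2(1−x) = 2x − (1−x), giving x = 3/5.
Since Player B is indifferent in equilibrium, Player B's expected payoff equals the payoff from either column against (3/5, 2/5). Using X: 2(2/5) = 4/5.

4/5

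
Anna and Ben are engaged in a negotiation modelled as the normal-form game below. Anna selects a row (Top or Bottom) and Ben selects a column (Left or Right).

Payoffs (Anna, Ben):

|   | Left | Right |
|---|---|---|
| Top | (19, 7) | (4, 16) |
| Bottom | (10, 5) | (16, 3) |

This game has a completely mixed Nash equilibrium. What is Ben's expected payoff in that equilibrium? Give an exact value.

First find p, the probability Anna plays Top, from Ben's indifference between Left and Right: 7p + 5(1−p) = 16p + 3(1−p), giving p = 2/11.
Since Ben is indifferent in equilibrium, Ben's expected payoff equals the payoff from either column against (2/11, 9/11). Using Left: 7(2/11) + 5(9/11) = 59/11.

59/11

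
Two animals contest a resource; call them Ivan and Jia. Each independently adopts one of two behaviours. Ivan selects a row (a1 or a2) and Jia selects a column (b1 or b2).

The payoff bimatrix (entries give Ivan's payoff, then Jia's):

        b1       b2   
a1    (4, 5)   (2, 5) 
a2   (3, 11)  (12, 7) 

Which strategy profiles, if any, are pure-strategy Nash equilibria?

(a1, b1)

(a1, b1): Ivan gets 4 ≥ 3 from a2, and Jia gets 5 ≥ 5 from b2 — Nash equilibrium.
(a1, b2): Ivan prefers a2 (12 > 2) — not an equilibrium.
(a2, b1): Ivan prefers a1 (4 > 3) — not an equilibrium.
(a2, b2): Jia prefers b1 (11 > 7) — not an equilibrium.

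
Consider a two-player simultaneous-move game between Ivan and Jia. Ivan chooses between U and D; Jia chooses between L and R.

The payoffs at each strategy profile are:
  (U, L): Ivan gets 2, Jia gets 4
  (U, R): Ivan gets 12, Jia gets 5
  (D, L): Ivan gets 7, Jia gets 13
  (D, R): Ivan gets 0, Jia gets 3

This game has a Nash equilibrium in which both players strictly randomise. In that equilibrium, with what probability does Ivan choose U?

10/11

Let r be the probability that Ivan plays U. In a completely mixed equilibrium, Jia must be indifferent between L and R.
Jia's expected payoff from L is 4r + 13(1−r); from R it is 5r + 3(1−r).
Setting these equal: −9r + 13 = 2r + 3, so r = 10/11.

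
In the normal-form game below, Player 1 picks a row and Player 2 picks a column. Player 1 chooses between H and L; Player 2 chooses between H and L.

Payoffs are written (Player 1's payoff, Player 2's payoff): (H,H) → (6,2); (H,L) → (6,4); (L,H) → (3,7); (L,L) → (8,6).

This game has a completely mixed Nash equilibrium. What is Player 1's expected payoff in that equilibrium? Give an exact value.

6

First find q, the probability Player 2 plays H, from Player 1's indifference between H and L: 6q + 6(1−q) = 3q + 8(1−q), giving q = 2/5.
Since Player 1 is indifferent in equilibrium, Player 1's expected payoff equals the payoff from either row against (2/5, 3/5). Using H: 6(2/5) + 6(3/5) = 6.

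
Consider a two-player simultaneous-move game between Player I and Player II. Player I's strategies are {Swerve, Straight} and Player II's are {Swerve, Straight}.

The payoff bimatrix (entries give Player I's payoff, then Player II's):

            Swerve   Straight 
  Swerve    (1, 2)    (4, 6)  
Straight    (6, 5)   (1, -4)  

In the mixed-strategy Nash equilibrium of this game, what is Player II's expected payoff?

First find x, the probability Player I plays Swerve, from Player II's indifference between Swerve and Straight: 2x + 5(1−x) = 6x − 4(1−x), giving x = 9/13.
Since Player II is indifferent in equilibrium, Player II's expected payoff equals the payoff from either column against (9/13, 4/13). Using Swerve: 2(9/13) + 5(4/13) = 38/13.

38/13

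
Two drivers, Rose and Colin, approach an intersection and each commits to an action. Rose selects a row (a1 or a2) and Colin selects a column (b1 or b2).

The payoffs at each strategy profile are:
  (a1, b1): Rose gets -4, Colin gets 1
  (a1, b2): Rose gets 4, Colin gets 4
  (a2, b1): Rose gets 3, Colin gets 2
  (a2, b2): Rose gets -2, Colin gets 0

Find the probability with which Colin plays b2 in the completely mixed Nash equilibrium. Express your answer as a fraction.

Let q be the probability that Colin plays b1. In a completely mixed equilibrium, Rose must be indifferent between a1 and a2.
Rose's expected payoff from a1 is −4q + 4(1−q); from a2 it is 3q − 2(1−q).
Setting these equal: −8q + 4 = 5q − 2, so q = 6/13.
Therefore Colin plays b2 with probability 1 − 6/13 = 7/13.

7/13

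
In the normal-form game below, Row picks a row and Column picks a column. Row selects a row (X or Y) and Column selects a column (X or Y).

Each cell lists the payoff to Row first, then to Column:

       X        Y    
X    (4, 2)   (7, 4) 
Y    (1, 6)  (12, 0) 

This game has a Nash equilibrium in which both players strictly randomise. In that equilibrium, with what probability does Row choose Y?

Let x be the probability that Row plays X. In a completely mixed equilibrium, Column must be indifferent between X and Y.
Column's expected payoff from X is 2x + 6(1−x); from Y it is 4x.
Setting these equal: −4x + 6 = 4x, so x = 3/4.
Therefore Row plays Y with probability 1 − 3/4 = 1/4.

1/4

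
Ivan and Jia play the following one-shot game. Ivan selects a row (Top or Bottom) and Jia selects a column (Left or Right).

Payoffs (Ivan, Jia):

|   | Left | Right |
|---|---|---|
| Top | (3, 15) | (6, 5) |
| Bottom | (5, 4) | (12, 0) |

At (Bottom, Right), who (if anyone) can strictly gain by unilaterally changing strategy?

Jia

Ivan at (Bottom, Right) earns 12; deviating to Top yields 6 — not better.
Jia earns 0; deviating to Left yields 4 — a strict improvement.
Only Jia has a strictly profitable deviation.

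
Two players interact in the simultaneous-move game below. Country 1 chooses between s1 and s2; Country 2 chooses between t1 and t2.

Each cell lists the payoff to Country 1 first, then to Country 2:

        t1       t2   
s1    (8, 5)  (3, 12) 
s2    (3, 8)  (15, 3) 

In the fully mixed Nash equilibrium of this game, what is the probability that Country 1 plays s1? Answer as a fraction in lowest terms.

5/12

Let x be the probability that Country 1 plays s1. In a completely mixed equilibrium, Country 2 must be indifferent between t1 and t2.
Country 2's expected payoff from t1 is 5x + 8(1−x); from t2 it is 12x + 3(1−x).
Setting these equal: −3x + 8 = 9x + 3, so x = 5/12.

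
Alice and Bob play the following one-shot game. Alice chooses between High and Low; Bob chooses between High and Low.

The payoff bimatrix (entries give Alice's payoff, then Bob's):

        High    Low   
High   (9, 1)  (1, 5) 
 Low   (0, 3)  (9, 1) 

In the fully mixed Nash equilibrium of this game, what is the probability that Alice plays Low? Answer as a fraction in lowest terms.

Let x be the probability that Alice plays High. In a completely mixed equilibrium, Bob must be indifferent between High and Low.
Bob's expected payoff from High is x + 3(1−x); from Low it is 5x + (1−x).
Setting these equal: −2x + 3 = 4x + 1, so x = 1/3.
Therefore Alice plays Low with probability 1 − 1/3 = 2/3.

2/3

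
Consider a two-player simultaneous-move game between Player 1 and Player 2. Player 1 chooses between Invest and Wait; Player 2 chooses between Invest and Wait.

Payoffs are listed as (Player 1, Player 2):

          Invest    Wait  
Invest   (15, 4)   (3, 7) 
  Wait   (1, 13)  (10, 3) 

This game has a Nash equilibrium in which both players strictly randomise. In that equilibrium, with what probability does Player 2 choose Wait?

2/3

Let q be the probability that Player 2 plays Invest. In a completely mixed equilibrium, Player 1 must be indifferent between Invest and Wait.
Player 1's expected payoff from Invest is 15q + 3(1−q); from Wait it is q + 10(1−q).
Setting these equal: 12q + 3 = −9q + 10, so q = 1/3.
Therefore Player 2 plays Wait with probability 1 − 1/3 = 2/3.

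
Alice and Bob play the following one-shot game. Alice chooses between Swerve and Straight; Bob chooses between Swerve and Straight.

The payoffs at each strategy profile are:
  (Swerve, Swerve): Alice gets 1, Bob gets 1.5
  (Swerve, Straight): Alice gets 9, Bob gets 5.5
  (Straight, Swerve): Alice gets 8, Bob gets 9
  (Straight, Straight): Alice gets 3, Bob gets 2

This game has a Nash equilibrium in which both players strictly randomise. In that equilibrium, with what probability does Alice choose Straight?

4/11

Let p be the probability that Alice plays Swerve. In a completely mixed equilibrium, Bob must be indifferent between Swerve and Straight.
Bob's expected payoff from Swerve is 1.5p + 9(1−p); from Straight it is 5.5p + 2(1−p).
Setting these equal: −7.5p + 9 = 3.5p + 2, so p = 7/11.
Therefore Alice plays Straight with probability 1 − 7/11 = 4/11.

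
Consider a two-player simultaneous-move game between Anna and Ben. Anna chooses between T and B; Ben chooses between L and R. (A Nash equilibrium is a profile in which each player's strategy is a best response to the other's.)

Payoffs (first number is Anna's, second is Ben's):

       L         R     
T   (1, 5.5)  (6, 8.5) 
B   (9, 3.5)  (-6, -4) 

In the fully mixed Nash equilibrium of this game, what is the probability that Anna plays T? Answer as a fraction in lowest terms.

5/7

Let x be the probability that Anna plays T. In a completely mixed equilibrium, Ben must be indifferent between L and R.
Ben's expected payoff from L is 5.5x + 3.5(1−x); from R it is 8.5x − 4(1−x).
Setting these equal: 2x + 3.5 = 12.5x − 4, so x = 5/7.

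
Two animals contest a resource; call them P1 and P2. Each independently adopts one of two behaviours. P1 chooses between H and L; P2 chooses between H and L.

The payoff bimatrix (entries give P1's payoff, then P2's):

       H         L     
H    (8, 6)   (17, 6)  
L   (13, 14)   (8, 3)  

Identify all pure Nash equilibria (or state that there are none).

(H, H): P1 prefers L (13 > 8) — not an equilibrium.
(H, L): P1 gets 17 ≥ 8 from L, and P2 gets 6 ≥ 6 from H — Nash equilibrium.
(L, H): P1 gets 13 ≥ 8 from H, and P2 gets 14 ≥ 3 from L — Nash equilibrium.
(L, L): P1 prefers H (17 > 8); P2 prefers H (14 > 3) — not an equilibrium.

(H, L) and (L, H)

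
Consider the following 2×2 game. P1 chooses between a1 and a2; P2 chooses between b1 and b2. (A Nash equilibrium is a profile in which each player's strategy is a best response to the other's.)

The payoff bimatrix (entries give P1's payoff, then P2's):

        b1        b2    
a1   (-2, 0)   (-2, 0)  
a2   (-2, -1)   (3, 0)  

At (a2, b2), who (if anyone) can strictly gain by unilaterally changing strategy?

P1 at (a2, b2) earns 3; deviating to a1 yields -2 — not better.
P2 earns 0; deviating to b1 yields -1 — not better.
Neither player can strictly improve; the profile is a Nash equilibrium.

Neither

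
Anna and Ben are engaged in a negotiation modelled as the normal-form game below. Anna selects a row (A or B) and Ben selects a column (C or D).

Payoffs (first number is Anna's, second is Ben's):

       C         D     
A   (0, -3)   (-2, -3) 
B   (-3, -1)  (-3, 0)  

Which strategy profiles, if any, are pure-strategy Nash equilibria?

(A, C): Anna gets 0 ≥ -3 from B, and Ben gets -3 ≥ -3 from D — Nash equilibrium.
(A, D): Anna gets -2 ≥ -3 from B, and Ben gets -3 ≥ -3 from C — Nash equilibrium.
(B, C): Anna prefers A (0 > -3); Ben prefers D (0 > -1) — not an equilibrium.
(B, D): Anna prefers A (-2 > -3) — not an equilibrium.

(A, C) and (A, D)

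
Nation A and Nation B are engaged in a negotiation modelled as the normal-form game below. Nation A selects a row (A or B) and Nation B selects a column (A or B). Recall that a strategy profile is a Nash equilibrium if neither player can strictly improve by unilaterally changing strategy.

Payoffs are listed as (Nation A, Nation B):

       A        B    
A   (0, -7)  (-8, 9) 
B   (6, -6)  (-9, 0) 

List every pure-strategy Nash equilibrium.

(A, A): Nation A prefers B (6 > 0); Nation B prefers B (9 > -7) — not an equilibrium.
(A, B): Nation A gets -8 ≥ -9 from B, and Nation B gets 9 ≥ -7 from A — Nash equilibrium.
(B, A): Nation B prefers B (0 > -6) — not an equilibrium.
(B, B): Nation A prefers A (-8 > -9) — not an equilibrium.

(A, B)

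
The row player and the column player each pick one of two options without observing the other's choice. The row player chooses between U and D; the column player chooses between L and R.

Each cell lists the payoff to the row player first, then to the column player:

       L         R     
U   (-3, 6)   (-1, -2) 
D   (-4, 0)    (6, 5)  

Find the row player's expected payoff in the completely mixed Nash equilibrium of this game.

-11/4

First find y, the probability the column player plays L, from the row player's indifference between U and D: −3y − (1−y) = −4y + 6(1−y), giving y = 7/8.
Since the row player is indifferent in equilibrium, the row player's expected payoff equals the payoff from either row against (7/8, 1/8). Using U: −3(7/8) − (1/8) = -11/4.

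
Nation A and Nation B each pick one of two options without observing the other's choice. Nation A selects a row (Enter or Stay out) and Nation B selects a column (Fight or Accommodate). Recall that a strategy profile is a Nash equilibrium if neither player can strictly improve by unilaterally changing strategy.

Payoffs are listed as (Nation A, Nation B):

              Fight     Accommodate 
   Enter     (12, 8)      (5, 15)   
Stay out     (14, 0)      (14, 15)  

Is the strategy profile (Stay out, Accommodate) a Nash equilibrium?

At (Stay out, Accommodate), Nation A earns 14; switching to Enter would give 5, so Nation A has no profitable deviation.
Nation B earns 15; switching to Fight would give 0, so Nation B has no profitable deviation.
Neither player can gain by a unilateral deviation, so this profile is a Nash equilibrium.

Yes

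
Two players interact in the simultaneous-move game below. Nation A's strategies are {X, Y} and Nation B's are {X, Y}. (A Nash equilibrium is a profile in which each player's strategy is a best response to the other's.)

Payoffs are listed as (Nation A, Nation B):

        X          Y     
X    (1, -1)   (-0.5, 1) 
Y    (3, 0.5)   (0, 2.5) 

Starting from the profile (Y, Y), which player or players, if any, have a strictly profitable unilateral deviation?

Nation A at (Y, Y) earns 0; deviating to X yields -0.5 — not better.
Nation B earns 2.5; deviating to X yields 0.5 — not better.
Neither player can strictly improve; the profile is a Nash equilibrium.

Neither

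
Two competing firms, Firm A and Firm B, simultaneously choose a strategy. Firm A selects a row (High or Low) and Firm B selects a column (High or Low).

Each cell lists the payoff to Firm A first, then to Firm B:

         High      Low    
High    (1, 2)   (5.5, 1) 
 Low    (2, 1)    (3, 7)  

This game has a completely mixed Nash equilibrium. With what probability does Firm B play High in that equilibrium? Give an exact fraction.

Let y be the probability that Firm B plays High. In a completely mixed equilibrium, Firm A must be indifferent between High and Low.
Firm A's expected payoff from High is y + 5.5(1−y); from Low it is 2y + 3(1−y).
Setting these equal: −4.5y + 5.5 = −y + 3, so y = 5/7.

5/7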